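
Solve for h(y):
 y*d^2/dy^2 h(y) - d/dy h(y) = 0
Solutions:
 h(y) = C1 + C2*y^2


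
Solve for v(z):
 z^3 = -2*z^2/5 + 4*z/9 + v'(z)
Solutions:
 v(z) = C1 + z^4/4 + 2*z^3/15 - 2*z^2/9


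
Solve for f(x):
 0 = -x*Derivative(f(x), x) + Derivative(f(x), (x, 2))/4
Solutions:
 f(x) = C1 + C2*erfi(sqrt(2)*x)


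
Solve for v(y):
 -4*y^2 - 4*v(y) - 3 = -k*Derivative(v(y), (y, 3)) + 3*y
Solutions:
 v(y) = C1*exp(2^(2/3)*y*(1/k)^(1/3)) + C2*exp(2^(2/3)*y*(-1 + sqrt(3)*I)*(1/k)^(1/3)/2) + C3*exp(-2^(2/3)*y*(1 + sqrt(3)*I)*(1/k)^(1/3)/2) - y^2 - 3*y/4 - 3/4


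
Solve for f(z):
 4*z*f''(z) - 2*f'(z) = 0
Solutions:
 f(z) = C1 + C2*z^(3/2)


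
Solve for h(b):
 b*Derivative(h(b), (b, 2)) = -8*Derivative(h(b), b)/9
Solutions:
 h(b) = C1 + C2*b^(1/9)


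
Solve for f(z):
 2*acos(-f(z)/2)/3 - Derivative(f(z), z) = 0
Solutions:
 Integral(1/acos(-_y/2), (_y, f(z))) = C1 + 2*z/3


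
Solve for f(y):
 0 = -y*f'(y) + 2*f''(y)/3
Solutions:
 f(y) = C1 + C2*erfi(sqrt(3)*y/2)


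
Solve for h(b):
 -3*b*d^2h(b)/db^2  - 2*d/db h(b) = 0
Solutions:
 h(b) = C1 + C2*b^(1/3)


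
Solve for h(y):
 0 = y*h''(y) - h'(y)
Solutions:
 h(y) = C1 + C2*y^2


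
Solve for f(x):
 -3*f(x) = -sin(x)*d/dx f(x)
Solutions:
 f(x) = C1*(cos(x) - 1)^(3/2)/(cos(x) + 1)^(3/2)


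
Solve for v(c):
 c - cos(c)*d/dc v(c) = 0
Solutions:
 v(c) = C1 + Integral(c/cos(c), c)


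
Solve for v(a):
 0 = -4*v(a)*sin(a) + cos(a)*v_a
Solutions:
 v(a) = C1/cos(a)^4


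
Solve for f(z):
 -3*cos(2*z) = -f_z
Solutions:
 f(z) = C1 + 3*sin(2*z)/2


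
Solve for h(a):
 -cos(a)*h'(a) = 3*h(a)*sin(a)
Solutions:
 h(a) = C1*cos(a)^3


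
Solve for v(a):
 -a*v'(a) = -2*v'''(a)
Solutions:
 v(a) = C1 + Integral(C2*airyai(2^(2/3)*a/2) + C3*airybi(2^(2/3)*a/2), a)


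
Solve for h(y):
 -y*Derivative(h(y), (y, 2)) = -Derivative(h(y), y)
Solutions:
 h(y) = C1 + C2*y^2


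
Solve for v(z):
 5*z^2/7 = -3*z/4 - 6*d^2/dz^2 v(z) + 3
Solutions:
 v(z) = C1 + C2*z - 5*z^4/504 - z^3/48 + z^2/4


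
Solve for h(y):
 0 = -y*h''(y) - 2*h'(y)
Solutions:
 h(y) = C1 + C2/y


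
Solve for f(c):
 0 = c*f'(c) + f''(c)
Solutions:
 f(c) = C1 + C2*erf(sqrt(2)*c/2)


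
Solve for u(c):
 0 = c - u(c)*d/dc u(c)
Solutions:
 u(c) = -sqrt(C1 + c^2)
 u(c) = sqrt(C1 + c^2)


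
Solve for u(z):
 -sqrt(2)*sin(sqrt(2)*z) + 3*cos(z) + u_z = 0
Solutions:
 u(z) = C1 - 3*sin(z) - cos(sqrt(2)*z)


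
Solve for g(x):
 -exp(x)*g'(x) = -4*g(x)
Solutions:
 g(x) = C1*exp(-4*exp(-x))


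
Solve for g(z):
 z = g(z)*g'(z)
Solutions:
 g(z) = -sqrt(C1 + z^2)
 g(z) = sqrt(C1 + z^2)


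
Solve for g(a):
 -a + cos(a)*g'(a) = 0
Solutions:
 g(a) = C1 + Integral(a/cos(a), a)


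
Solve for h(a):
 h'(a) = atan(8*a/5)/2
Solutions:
 h(a) = C1 + a*atan(8*a/5)/2 - 5*log(64*a^2 + 25)/32


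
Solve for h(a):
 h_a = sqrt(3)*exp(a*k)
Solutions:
 h(a) = C1 + sqrt(3)*exp(a*k)/k


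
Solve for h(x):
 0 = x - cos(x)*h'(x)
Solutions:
 h(x) = C1 + Integral(x/cos(x), x)


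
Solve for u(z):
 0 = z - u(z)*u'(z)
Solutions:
 u(z) = -sqrt(C1 + z^2)
 u(z) = sqrt(C1 + z^2)


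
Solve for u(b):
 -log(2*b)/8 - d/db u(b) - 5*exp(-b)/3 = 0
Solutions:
 u(b) = C1 - b*log(b)/8 + b*(1 - log(2))/8 + 5*exp(-b)/3


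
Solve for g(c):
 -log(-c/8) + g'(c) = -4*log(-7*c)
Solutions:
 g(c) = C1 - 3*c*log(-c) + c*(3 - log(19208))


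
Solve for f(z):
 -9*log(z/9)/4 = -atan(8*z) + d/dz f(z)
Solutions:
 f(z) = C1 - 9*z*log(z)/4 + z*atan(8*z) + 9*z/4 + 9*z*log(3)/2 - log(64*z^2 + 1)/16


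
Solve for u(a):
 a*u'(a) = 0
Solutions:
 u(a) = C1


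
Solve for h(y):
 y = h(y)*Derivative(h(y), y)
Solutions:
 h(y) = -sqrt(C1 + y^2)
 h(y) = sqrt(C1 + y^2)


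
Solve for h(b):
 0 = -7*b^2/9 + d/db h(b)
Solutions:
 h(b) = C1 + 7*b^3/27


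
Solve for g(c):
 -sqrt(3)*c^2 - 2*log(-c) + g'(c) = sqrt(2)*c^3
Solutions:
 g(c) = C1 + sqrt(2)*c^4/4 + sqrt(3)*c^3/3 + 2*c*log(-c) - 2*c


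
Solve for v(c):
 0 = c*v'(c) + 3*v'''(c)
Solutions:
 v(c) = C1 + Integral(C2*airyai(-3^(2/3)*c/3) + C3*airybi(-3^(2/3)*c/3), c)


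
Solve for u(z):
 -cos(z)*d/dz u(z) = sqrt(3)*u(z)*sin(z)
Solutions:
 u(z) = C1*cos(z)^(sqrt(3))


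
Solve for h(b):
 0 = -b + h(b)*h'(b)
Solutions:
 h(b) = -sqrt(C1 + b^2)
 h(b) = sqrt(C1 + b^2)


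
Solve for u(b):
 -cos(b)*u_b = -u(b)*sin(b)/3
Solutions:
 u(b) = C1/cos(b)^(1/3)


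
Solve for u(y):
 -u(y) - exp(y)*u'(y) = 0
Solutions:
 u(y) = C1*exp(exp(-y))


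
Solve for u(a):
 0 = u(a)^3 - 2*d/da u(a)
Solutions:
 u(a) = -sqrt(-1/(C1 + a))
 u(a) = sqrt(-1/(C1 + a))


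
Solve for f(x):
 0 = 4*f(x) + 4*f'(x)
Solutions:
 f(x) = C1*exp(-x)


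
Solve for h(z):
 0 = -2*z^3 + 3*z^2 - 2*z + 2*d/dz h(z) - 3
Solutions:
 h(z) = C1 + z^4/4 - z^3/2 + z^2/2 + 3*z/2


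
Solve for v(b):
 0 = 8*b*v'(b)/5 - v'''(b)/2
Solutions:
 v(b) = C1 + Integral(C2*airyai(2*2^(1/3)*5^(2/3)*b/5) + C3*airybi(2*2^(1/3)*5^(2/3)*b/5), b)


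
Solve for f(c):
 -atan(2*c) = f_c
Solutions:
 f(c) = C1 - c*atan(2*c) + log(4*c^2 + 1)/4


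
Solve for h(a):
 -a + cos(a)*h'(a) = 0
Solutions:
 h(a) = C1 + Integral(a/cos(a), a)


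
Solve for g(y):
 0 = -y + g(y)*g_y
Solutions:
 g(y) = -sqrt(C1 + y^2)
 g(y) = sqrt(C1 + y^2)


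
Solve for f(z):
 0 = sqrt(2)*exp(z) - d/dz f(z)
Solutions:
 f(z) = C1 + sqrt(2)*exp(z)


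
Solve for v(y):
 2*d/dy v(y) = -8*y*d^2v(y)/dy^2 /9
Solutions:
 v(y) = C1 + C2/y^(5/4)


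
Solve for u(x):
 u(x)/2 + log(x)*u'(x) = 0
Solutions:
 u(x) = C1*exp(-li(x)/2)


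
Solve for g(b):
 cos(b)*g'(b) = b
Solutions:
 g(b) = C1 + Integral(b/cos(b), b)


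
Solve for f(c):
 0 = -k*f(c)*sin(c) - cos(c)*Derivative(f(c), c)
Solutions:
 f(c) = C1*exp(k*log(cos(c)))


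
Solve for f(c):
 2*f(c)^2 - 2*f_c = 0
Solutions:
 f(c) = -1/(C1 + c)


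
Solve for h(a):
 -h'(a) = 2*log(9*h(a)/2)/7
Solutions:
 -7*Integral(1/(-log(_y) - 2*log(3) + log(2)), (_y, h(a)))/2 = C1 - a


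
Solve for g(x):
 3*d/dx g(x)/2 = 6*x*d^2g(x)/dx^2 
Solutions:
 g(x) = C1 + C2*x^(5/4)


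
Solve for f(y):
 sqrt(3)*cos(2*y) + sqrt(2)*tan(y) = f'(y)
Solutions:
 f(y) = C1 - sqrt(2)*log(cos(y)) + sqrt(3)*sin(2*y)/2


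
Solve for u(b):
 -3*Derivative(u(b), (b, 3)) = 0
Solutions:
 u(b) = C1 + C2*b + C3*b^2


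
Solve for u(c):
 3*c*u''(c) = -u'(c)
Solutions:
 u(c) = C1 + C2*c^(2/3)


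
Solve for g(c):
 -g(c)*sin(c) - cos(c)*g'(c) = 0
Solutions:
 g(c) = C1*cos(c)


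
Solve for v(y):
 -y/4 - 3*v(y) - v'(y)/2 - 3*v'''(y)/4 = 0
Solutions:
 v(y) = C1*exp(-2^(1/3)*y*(-(27 + sqrt(731))^(1/3) + 2^(1/3)/(27 + sqrt(731))^(1/3))/6)*sin(2^(1/3)*sqrt(3)*y*(2^(1/3)/(27 + sqrt(731))^(1/3) + (27 + sqrt(731))^(1/3))/6) + C2*exp(-2^(1/3)*y*(-(27 + sqrt(731))^(1/3) + 2^(1/3)/(27 + sqrt(731))^(1/3))/6)*cos(2^(1/3)*sqrt(3)*y*(2^(1/3)/(27 + sqrt(731))^(1/3) + (27 + sqrt(731))^(1/3))/6) + C3*exp(2^(1/3)*y*(-(27 + sqrt(731))^(1/3) + 2^(1/3)/(27 + sqrt(731))^(1/3))/3) - y/12 + 1/72


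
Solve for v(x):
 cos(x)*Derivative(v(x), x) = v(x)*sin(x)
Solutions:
 v(x) = C1/cos(x)


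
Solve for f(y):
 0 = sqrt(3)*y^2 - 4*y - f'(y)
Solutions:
 f(y) = C1 + sqrt(3)*y^3/3 - 2*y^2


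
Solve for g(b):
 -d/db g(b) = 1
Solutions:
 g(b) = C1 - b


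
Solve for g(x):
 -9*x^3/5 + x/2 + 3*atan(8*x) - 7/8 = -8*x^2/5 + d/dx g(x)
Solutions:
 g(x) = C1 - 9*x^4/20 + 8*x^3/15 + x^2/4 + 3*x*atan(8*x) - 7*x/8 - 3*log(64*x^2 + 1)/16


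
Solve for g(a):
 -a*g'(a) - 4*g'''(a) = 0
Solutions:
 g(a) = C1 + Integral(C2*airyai(-2^(1/3)*a/2) + C3*airybi(-2^(1/3)*a/2), a)


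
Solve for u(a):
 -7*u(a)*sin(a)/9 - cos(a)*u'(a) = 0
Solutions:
 u(a) = C1*cos(a)^(7/9)


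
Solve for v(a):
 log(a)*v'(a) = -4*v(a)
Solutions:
 v(a) = C1*exp(-4*li(a))


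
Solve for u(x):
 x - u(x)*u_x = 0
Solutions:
 u(x) = -sqrt(C1 + x^2)
 u(x) = sqrt(C1 + x^2)


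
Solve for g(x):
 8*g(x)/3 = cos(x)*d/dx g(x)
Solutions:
 g(x) = C1*(sin(x) + 1)^(4/3)/(sin(x) - 1)^(4/3)


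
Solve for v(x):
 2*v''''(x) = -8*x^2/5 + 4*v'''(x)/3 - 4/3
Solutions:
 v(x) = C1 + C2*x + C3*x^2 + C4*exp(2*x/3) + x^5/50 + 3*x^4/20 + 16*x^3/15


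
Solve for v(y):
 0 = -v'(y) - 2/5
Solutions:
 v(y) = C1 - 2*y/5


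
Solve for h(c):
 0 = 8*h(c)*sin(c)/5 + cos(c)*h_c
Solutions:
 h(c) = C1*cos(c)^(8/5)


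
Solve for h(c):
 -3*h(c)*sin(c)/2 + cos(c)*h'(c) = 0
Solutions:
 h(c) = C1/cos(c)^(3/2)


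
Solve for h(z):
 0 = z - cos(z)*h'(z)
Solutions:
 h(z) = C1 + Integral(z/cos(z), z)


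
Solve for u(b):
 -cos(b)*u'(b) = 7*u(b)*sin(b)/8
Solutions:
 u(b) = C1*cos(b)^(7/8)


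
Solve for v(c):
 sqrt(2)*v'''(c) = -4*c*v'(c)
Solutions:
 v(c) = C1 + Integral(C2*airyai(-sqrt(2)*c) + C3*airybi(-sqrt(2)*c), c)


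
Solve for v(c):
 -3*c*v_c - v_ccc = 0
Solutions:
 v(c) = C1 + Integral(C2*airyai(-3^(1/3)*c) + C3*airybi(-3^(1/3)*c), c)


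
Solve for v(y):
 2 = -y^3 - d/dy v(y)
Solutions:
 v(y) = C1 - y^4/4 - 2*y


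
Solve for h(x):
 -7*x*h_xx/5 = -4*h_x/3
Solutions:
 h(x) = C1 + C2*x^(41/21)


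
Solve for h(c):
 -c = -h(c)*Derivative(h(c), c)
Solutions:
 h(c) = -sqrt(C1 + c^2)
 h(c) = sqrt(C1 + c^2)


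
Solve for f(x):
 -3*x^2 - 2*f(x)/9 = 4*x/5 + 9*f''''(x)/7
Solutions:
 f(x) = -27*x^2/2 - 18*x/5 + (C1*sin(2^(3/4)*7^(1/4)*x/6) + C2*cos(2^(3/4)*7^(1/4)*x/6))*exp(-2^(3/4)*7^(1/4)*x/6) + (C3*sin(2^(3/4)*7^(1/4)*x/6) + C4*cos(2^(3/4)*7^(1/4)*x/6))*exp(2^(3/4)*7^(1/4)*x/6)


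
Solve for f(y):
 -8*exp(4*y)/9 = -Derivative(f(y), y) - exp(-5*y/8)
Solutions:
 f(y) = C1 + 2*exp(4*y)/9 + 8*exp(-5*y/8)/5


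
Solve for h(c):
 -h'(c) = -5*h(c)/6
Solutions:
 h(c) = C1*exp(5*c/6)


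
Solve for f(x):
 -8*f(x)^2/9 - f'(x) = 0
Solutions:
 f(x) = 9/(C1 + 8*x)


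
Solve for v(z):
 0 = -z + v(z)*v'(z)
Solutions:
 v(z) = -sqrt(C1 + z^2)
 v(z) = sqrt(C1 + z^2)


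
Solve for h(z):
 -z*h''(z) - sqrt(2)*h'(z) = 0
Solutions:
 h(z) = C1 + C2*z^(1 - sqrt(2))


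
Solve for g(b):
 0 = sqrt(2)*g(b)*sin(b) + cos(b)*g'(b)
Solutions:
 g(b) = C1*cos(b)^(sqrt(2))


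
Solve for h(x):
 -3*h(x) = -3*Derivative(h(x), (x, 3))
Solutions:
 h(x) = C3*exp(x) + (C1*sin(sqrt(3)*x/2) + C2*cos(sqrt(3)*x/2))*exp(-x/2)


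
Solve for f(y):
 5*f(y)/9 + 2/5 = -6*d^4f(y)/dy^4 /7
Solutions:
 f(y) = (C1*sin(210^(1/4)*y/6) + C2*cos(210^(1/4)*y/6))*exp(-210^(1/4)*y/6) + (C3*sin(210^(1/4)*y/6) + C4*cos(210^(1/4)*y/6))*exp(210^(1/4)*y/6) - 18/25


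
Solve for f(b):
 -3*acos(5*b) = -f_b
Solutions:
 f(b) = C1 + 3*b*acos(5*b) - 3*sqrt(1 - 25*b^2)/5


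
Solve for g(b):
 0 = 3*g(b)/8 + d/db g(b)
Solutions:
 g(b) = C1*exp(-3*b/8)


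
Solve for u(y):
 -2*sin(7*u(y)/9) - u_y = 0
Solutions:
 2*y + 9*log(cos(7*u(y)/9) - 1)/14 - 9*log(cos(7*u(y)/9) + 1)/14 = C1


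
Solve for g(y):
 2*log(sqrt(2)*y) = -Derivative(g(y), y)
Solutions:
 g(y) = C1 - 2*y*log(y) - y*log(2) + 2*y


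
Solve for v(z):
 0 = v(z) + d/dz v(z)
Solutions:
 v(z) = C1*exp(-z)


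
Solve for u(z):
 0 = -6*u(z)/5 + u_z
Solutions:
 u(z) = C1*exp(6*z/5)


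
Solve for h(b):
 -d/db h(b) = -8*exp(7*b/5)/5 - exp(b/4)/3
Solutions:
 h(b) = C1 + 8*exp(7*b/5)/7 + 4*exp(b/4)/3


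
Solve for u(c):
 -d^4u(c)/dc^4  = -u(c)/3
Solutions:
 u(c) = C1*exp(-3^(3/4)*c/3) + C2*exp(3^(3/4)*c/3) + C3*sin(3^(3/4)*c/3) + C4*cos(3^(3/4)*c/3)


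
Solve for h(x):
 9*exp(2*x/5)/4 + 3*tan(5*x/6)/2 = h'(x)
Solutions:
 h(x) = C1 + 45*exp(2*x/5)/8 - 9*log(cos(5*x/6))/5


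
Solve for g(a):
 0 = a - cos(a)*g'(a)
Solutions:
 g(a) = C1 + Integral(a/cos(a), a)


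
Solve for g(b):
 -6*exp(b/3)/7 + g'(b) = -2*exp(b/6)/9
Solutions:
 g(b) = C1 - 4*exp(b/6)/3 + 18*exp(b/3)/7


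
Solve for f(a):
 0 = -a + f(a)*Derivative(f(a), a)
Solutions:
 f(a) = -sqrt(C1 + a^2)
 f(a) = sqrt(C1 + a^2)


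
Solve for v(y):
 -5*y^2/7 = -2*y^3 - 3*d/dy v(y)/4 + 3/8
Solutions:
 v(y) = C1 - 2*y^4/3 + 20*y^3/63 + y/2


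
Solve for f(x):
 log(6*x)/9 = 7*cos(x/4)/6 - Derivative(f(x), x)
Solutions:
 f(x) = C1 - x*log(x)/9 - x*log(6)/9 + x/9 + 14*sin(x/4)/3


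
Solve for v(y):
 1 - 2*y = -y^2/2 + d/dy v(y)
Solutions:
 v(y) = C1 + y^3/6 - y^2 + y


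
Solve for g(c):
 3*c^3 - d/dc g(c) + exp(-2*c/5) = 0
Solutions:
 g(c) = C1 + 3*c^4/4 - 5*exp(-2*c/5)/2


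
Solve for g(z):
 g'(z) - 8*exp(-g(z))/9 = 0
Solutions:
 g(z) = log(C1 + 8*z/9)


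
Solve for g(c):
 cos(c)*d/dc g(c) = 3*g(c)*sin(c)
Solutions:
 g(c) = C1/cos(c)^3


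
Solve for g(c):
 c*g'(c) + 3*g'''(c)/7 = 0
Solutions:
 g(c) = C1 + Integral(C2*airyai(-3^(2/3)*7^(1/3)*c/3) + C3*airybi(-3^(2/3)*7^(1/3)*c/3), c)


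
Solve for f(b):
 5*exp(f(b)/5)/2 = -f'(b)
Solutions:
 f(b) = 5*log(1/(C1 + 5*b)) + 5*log(10)


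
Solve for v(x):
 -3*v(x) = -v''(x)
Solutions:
 v(x) = C1*exp(-sqrt(3)*x) + C2*exp(sqrt(3)*x)


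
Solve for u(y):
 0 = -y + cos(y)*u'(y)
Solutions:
 u(y) = C1 + Integral(y/cos(y), y)


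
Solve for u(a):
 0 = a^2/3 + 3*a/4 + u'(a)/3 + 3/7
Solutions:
 u(a) = C1 - a^3/3 - 9*a^2/8 - 9*a/7


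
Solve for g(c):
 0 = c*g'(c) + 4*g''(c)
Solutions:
 g(c) = C1 + C2*erf(sqrt(2)*c/4)


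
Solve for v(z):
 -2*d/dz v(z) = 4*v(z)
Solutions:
 v(z) = C1*exp(-2*z)


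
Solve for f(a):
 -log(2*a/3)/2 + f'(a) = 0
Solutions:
 f(a) = C1 + a*log(a)/2 - a*log(3)/2 - a/2 + a*log(2)/2


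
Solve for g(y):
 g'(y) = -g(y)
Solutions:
 g(y) = C1*exp(-y)


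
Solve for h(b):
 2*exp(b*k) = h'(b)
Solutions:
 h(b) = C1 + 2*exp(b*k)/k


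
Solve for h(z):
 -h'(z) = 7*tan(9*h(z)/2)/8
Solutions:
 h(z) = -2*asin(C1*exp(-63*z/16))/9 + 2*pi/9
 h(z) = 2*asin(C1*exp(-63*z/16))/9


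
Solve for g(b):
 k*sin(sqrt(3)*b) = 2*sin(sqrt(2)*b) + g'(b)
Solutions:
 g(b) = C1 - sqrt(3)*k*cos(sqrt(3)*b)/3 + sqrt(2)*cos(sqrt(2)*b)


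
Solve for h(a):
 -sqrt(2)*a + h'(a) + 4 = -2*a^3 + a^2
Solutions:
 h(a) = C1 - a^4/2 + a^3/3 + sqrt(2)*a^2/2 - 4*a


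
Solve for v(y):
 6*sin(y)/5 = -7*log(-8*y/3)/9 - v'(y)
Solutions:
 v(y) = C1 - 7*y*log(-y)/9 - 7*y*log(2)/3 + 7*y/9 + 7*y*log(3)/9 + 6*cos(y)/5


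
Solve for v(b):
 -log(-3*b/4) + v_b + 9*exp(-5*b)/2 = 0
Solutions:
 v(b) = C1 + b*log(-b) + b*(-2*log(2) - 1 + log(3)) + 9*exp(-5*b)/10


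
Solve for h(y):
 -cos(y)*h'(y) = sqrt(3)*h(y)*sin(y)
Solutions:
 h(y) = C1*cos(y)^(sqrt(3))


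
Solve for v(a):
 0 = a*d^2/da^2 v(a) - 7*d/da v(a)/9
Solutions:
 v(a) = C1 + C2*a^(16/9)


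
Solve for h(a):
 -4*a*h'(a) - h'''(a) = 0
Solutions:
 h(a) = C1 + Integral(C2*airyai(-2^(2/3)*a) + C3*airybi(-2^(2/3)*a), a)


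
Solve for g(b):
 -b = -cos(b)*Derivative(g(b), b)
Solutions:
 g(b) = C1 + Integral(b/cos(b), b)


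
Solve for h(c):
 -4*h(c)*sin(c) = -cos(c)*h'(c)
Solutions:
 h(c) = C1/cos(c)^4


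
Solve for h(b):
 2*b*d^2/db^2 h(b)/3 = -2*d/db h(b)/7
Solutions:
 h(b) = C1 + C2*b^(4/7)


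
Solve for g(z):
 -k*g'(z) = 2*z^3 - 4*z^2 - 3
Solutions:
 g(z) = C1 - z^4/(2*k) + 4*z^3/(3*k) + 3*z/k


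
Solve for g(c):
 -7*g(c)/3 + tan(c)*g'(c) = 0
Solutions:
 g(c) = C1*sin(c)^(7/3)


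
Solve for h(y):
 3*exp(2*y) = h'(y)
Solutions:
 h(y) = C1 + 3*exp(2*y)/2


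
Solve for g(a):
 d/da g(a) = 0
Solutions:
 g(a) = C1


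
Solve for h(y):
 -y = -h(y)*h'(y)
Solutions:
 h(y) = -sqrt(C1 + y^2)
 h(y) = sqrt(C1 + y^2)


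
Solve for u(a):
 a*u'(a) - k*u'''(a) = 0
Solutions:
 u(a) = C1 + Integral(C2*airyai(a*(1/k)^(1/3)) + C3*airybi(a*(1/k)^(1/3)), a)


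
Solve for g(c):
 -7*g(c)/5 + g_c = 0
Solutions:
 g(c) = C1*exp(7*c/5)


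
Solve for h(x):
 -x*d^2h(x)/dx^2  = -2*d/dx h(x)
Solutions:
 h(x) = C1 + C2*x^3


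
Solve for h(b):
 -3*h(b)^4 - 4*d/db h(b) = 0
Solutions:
 h(b) = 2^(2/3)*(1/(C1 + 9*b))^(1/3)
 h(b) = (-6^(2/3) - 3*2^(2/3)*3^(1/6)*I)*(1/(C1 + 3*b))^(1/3)/6
 h(b) = (-6^(2/3) + 3*2^(2/3)*3^(1/6)*I)*(1/(C1 + 3*b))^(1/3)/6


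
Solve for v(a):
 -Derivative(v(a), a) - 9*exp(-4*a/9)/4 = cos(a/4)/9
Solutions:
 v(a) = C1 - 4*sin(a/4)/9 + 81*exp(-4*a/9)/16


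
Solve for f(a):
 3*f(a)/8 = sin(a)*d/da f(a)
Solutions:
 f(a) = C1*(cos(a) - 1)^(3/16)/(cos(a) + 1)^(3/16)


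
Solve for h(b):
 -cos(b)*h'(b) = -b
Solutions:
 h(b) = C1 + Integral(b/cos(b), b)


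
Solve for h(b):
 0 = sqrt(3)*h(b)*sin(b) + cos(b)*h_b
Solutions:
 h(b) = C1*cos(b)^(sqrt(3))


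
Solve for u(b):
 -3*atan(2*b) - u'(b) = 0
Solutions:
 u(b) = C1 - 3*b*atan(2*b) + 3*log(4*b^2 + 1)/4


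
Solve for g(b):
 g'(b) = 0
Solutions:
 g(b) = C1


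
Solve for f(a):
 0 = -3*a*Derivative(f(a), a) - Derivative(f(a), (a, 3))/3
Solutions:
 f(a) = C1 + Integral(C2*airyai(-3^(2/3)*a) + C3*airybi(-3^(2/3)*a), a)


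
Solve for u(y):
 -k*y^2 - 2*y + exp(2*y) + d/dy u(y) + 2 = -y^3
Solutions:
 u(y) = C1 + k*y^3/3 - y^4/4 + y^2 - 2*y - exp(2*y)/2


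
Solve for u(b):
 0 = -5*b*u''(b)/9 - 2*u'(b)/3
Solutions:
 u(b) = C1 + C2/b^(1/5)


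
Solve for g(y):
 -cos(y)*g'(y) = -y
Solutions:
 g(y) = C1 + Integral(y/cos(y), y)


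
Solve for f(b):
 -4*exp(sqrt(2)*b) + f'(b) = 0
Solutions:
 f(b) = C1 + 2*sqrt(2)*exp(sqrt(2)*b)


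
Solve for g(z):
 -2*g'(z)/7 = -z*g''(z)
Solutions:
 g(z) = C1 + C2*z^(9/7)


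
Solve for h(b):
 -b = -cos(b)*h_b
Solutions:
 h(b) = C1 + Integral(b/cos(b), b)


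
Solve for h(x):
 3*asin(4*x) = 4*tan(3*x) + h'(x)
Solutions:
 h(x) = C1 + 3*x*asin(4*x) + 3*sqrt(1 - 16*x^2)/4 + 4*log(cos(3*x))/3


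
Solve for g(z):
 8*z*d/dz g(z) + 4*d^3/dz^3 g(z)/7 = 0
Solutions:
 g(z) = C1 + Integral(C2*airyai(-14^(1/3)*z) + C3*airybi(-14^(1/3)*z), z)


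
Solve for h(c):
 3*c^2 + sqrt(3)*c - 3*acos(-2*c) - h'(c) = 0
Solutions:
 h(c) = C1 + c^3 + sqrt(3)*c^2/2 - 3*c*acos(-2*c) - 3*sqrt(1 - 4*c^2)/2


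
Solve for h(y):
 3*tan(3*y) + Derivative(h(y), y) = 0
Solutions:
 h(y) = C1 + log(cos(3*y))


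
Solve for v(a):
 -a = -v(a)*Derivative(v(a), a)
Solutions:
 v(a) = -sqrt(C1 + a^2)
 v(a) = sqrt(C1 + a^2)


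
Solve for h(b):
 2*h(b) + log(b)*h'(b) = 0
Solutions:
 h(b) = C1*exp(-2*li(b))


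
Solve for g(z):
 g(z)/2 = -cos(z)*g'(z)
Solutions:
 g(z) = C1*(sin(z) - 1)^(1/4)/(sin(z) + 1)^(1/4)


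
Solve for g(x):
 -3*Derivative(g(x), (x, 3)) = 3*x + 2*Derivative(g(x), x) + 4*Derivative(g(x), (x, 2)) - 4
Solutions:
 g(x) = C1 - 3*x^2/4 + 5*x + (C2*sin(sqrt(2)*x/3) + C3*cos(sqrt(2)*x/3))*exp(-2*x/3)


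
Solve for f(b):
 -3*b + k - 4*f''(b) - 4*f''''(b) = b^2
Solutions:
 f(b) = C1 + C2*b + C3*sin(b) + C4*cos(b) - b^4/48 - b^3/8 + b^2*(k + 2)/8


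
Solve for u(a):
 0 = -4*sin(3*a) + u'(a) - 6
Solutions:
 u(a) = C1 + 6*a - 4*cos(3*a)/3


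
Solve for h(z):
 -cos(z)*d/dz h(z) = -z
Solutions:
 h(z) = C1 + Integral(z/cos(z), z)


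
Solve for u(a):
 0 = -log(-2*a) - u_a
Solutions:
 u(a) = C1 - a*log(-a) + a*(1 - log(2))


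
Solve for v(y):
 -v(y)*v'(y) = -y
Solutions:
 v(y) = -sqrt(C1 + y^2)
 v(y) = sqrt(C1 + y^2)


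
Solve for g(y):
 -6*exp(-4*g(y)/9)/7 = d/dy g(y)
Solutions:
 g(y) = 9*log(-I*(C1 - 8*y/21)^(1/4))
 g(y) = 9*log(I*(C1 - 8*y/21)^(1/4))
 g(y) = 9*log(-(C1 - 8*y/21)^(1/4))
 g(y) = 9*log(C1 - 8*y/21)/4


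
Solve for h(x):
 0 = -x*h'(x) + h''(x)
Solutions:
 h(x) = C1 + C2*erfi(sqrt(2)*x/2)


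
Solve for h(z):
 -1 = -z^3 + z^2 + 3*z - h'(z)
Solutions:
 h(z) = C1 - z^4/4 + z^3/3 + 3*z^2/2 + z


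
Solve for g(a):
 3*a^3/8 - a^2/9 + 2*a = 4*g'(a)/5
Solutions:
 g(a) = C1 + 15*a^4/128 - 5*a^3/108 + 5*a^2/4


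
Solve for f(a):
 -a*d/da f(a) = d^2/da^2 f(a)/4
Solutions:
 f(a) = C1 + C2*erf(sqrt(2)*a)


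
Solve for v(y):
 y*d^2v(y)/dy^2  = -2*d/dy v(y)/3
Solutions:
 v(y) = C1 + C2*y^(1/3)


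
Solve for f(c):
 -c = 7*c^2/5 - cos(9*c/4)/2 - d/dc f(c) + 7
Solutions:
 f(c) = C1 + 7*c^3/15 + c^2/2 + 7*c - 2*sin(9*c/4)/9


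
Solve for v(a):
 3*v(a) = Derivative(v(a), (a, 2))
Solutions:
 v(a) = C1*exp(-sqrt(3)*a) + C2*exp(sqrt(3)*a)


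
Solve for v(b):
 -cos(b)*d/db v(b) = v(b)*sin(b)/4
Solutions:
 v(b) = C1*cos(b)^(1/4)


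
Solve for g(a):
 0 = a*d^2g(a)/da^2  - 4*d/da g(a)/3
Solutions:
 g(a) = C1 + C2*a^(7/3)


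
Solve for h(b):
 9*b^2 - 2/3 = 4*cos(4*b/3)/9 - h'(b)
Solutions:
 h(b) = C1 - 3*b^3 + 2*b/3 + sin(4*b/3)/3


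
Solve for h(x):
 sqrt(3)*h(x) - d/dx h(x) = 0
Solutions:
 h(x) = C1*exp(sqrt(3)*x)


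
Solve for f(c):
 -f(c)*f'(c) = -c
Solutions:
 f(c) = -sqrt(C1 + c^2)
 f(c) = sqrt(C1 + c^2)


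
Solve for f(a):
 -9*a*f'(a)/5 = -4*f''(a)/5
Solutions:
 f(a) = C1 + C2*erfi(3*sqrt(2)*a/4)


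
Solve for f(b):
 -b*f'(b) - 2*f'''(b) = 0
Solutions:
 f(b) = C1 + Integral(C2*airyai(-2^(2/3)*b/2) + C3*airybi(-2^(2/3)*b/2), b)


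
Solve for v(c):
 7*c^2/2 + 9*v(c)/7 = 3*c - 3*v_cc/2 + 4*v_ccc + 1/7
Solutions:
 v(c) = C1*exp(c*(-7^(2/3)*(24*sqrt(590) + 583)^(1/3) - 7*7^(1/3)/(24*sqrt(590) + 583)^(1/3) + 14)/112)*sin(sqrt(3)*7^(1/3)*c*(-7^(1/3)*(24*sqrt(590) + 583)^(1/3) + 7/(24*sqrt(590) + 583)^(1/3))/112) + C2*exp(c*(-7^(2/3)*(24*sqrt(590) + 583)^(1/3) - 7*7^(1/3)/(24*sqrt(590) + 583)^(1/3) + 14)/112)*cos(sqrt(3)*7^(1/3)*c*(-7^(1/3)*(24*sqrt(590) + 583)^(1/3) + 7/(24*sqrt(590) + 583)^(1/3))/112) + C3*exp(c*(7*7^(1/3)/(24*sqrt(590) + 583)^(1/3) + 7 + 7^(2/3)*(24*sqrt(590) + 583)^(1/3))/56) - 49*c^2/18 + 7*c/3 + 349/54


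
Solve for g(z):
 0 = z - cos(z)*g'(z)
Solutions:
 g(z) = C1 + Integral(z/cos(z), z)


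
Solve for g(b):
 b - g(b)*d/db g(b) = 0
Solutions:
 g(b) = -sqrt(C1 + b^2)
 g(b) = sqrt(C1 + b^2)


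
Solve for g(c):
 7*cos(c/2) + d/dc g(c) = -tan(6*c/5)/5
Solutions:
 g(c) = C1 + log(cos(6*c/5))/6 - 14*sin(c/2)


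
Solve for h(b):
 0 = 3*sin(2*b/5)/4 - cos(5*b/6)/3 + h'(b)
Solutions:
 h(b) = C1 + 2*sin(5*b/6)/5 + 15*cos(2*b/5)/8


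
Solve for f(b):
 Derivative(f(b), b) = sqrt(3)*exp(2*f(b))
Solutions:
 f(b) = log(-sqrt(-1/(C1 + sqrt(3)*b))) - log(2)/2
 f(b) = log(-1/(C1 + sqrt(3)*b))/2 - log(2)/2


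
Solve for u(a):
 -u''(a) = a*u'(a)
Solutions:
 u(a) = C1 + C2*erf(sqrt(2)*a/2)


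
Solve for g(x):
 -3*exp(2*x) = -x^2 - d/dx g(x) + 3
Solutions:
 g(x) = C1 - x^3/3 + 3*x + 3*exp(2*x)/2


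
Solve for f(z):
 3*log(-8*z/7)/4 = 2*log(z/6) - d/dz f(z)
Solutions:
 f(z) = C1 + 5*z*log(z)/4 + z*(-log(288) - 5/4 + 3*log(14)/4 - 3*I*pi/4)


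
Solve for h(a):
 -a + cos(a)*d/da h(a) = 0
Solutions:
 h(a) = C1 + Integral(a/cos(a), a)


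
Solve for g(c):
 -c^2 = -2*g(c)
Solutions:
 g(c) = c^2/2


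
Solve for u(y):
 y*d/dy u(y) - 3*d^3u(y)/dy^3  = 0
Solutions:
 u(y) = C1 + Integral(C2*airyai(3^(2/3)*y/3) + C3*airybi(3^(2/3)*y/3), y)


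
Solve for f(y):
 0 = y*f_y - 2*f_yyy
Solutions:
 f(y) = C1 + Integral(C2*airyai(2^(2/3)*y/2) + C3*airybi(2^(2/3)*y/2), y)


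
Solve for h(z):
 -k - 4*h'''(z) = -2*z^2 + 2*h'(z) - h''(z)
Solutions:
 h(z) = C1 - k*z/2 + z^3/3 + z^2/2 - 7*z/2 + (C2*sin(sqrt(31)*z/8) + C3*cos(sqrt(31)*z/8))*exp(z/8)


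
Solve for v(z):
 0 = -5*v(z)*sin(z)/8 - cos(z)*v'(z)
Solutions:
 v(z) = C1*cos(z)^(5/8)


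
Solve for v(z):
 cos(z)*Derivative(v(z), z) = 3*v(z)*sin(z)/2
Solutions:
 v(z) = C1/cos(z)^(3/2)


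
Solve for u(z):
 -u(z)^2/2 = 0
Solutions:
 u(z) = 0


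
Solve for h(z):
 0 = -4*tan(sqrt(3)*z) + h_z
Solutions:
 h(z) = C1 - 4*sqrt(3)*log(cos(sqrt(3)*z))/3


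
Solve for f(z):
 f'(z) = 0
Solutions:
 f(z) = C1


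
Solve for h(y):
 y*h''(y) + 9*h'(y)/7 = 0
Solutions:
 h(y) = C1 + C2/y^(2/7)


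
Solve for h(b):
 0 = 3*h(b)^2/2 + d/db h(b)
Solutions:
 h(b) = 2/(C1 + 3*b)


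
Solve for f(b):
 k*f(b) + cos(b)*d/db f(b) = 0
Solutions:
 f(b) = C1*exp(k*(log(sin(b) - 1) - log(sin(b) + 1))/2)


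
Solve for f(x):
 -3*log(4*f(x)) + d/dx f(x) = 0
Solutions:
 -Integral(1/(log(_y) + 2*log(2)), (_y, f(x)))/3 = C1 - x


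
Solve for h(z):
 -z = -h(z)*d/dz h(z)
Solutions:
 h(z) = -sqrt(C1 + z^2)
 h(z) = sqrt(C1 + z^2)


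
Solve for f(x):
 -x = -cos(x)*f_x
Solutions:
 f(x) = C1 + Integral(x/cos(x), x)


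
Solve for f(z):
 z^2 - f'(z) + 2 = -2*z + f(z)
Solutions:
 f(z) = C1*exp(-z) + z^2 + 2


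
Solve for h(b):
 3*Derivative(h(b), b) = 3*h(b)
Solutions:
 h(b) = C1*exp(b)


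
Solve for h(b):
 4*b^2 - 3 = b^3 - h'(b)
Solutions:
 h(b) = C1 + b^4/4 - 4*b^3/3 + 3*b


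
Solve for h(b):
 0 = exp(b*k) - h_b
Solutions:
 h(b) = C1 + exp(b*k)/k


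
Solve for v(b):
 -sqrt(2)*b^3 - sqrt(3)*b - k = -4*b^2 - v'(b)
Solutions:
 v(b) = C1 + sqrt(2)*b^4/4 - 4*b^3/3 + sqrt(3)*b^2/2 + b*k


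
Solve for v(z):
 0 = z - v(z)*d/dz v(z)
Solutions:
 v(z) = -sqrt(C1 + z^2)
 v(z) = sqrt(C1 + z^2)


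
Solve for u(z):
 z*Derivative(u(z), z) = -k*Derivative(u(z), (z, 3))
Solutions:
 u(z) = C1 + Integral(C2*airyai(z*(-1/k)^(1/3)) + C3*airybi(z*(-1/k)^(1/3)), z)


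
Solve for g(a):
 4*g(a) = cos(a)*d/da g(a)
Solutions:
 g(a) = C1*(sin(a)^2 + 2*sin(a) + 1)/(sin(a)^2 - 2*sin(a) + 1)


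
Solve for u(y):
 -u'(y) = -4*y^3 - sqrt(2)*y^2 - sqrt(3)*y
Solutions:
 u(y) = C1 + y^4 + sqrt(2)*y^3/3 + sqrt(3)*y^2/2


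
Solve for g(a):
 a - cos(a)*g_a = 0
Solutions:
 g(a) = C1 + Integral(a/cos(a), a)


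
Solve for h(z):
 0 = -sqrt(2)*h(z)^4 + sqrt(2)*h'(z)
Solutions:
 h(z) = (-1/(C1 + 3*z))^(1/3)
 h(z) = (-1/(C1 + z))^(1/3)*(-3^(2/3) - 3*3^(1/6)*I)/6
 h(z) = (-1/(C1 + z))^(1/3)*(-3^(2/3) + 3*3^(1/6)*I)/6


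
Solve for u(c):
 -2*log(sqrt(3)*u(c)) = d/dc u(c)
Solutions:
 Integral(1/(2*log(_y) + log(3)), (_y, u(c))) = C1 - c


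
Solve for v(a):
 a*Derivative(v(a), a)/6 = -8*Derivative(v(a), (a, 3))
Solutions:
 v(a) = C1 + Integral(C2*airyai(-6^(2/3)*a/12) + C3*airybi(-6^(2/3)*a/12), a)


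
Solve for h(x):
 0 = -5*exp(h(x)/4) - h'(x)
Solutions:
 h(x) = 4*log(1/(C1 + 5*x)) + 8*log(2)


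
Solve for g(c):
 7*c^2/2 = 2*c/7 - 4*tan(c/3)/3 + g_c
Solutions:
 g(c) = C1 + 7*c^3/6 - c^2/7 - 4*log(cos(c/3))


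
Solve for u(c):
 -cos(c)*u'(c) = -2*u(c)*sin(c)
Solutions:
 u(c) = C1/cos(c)^2


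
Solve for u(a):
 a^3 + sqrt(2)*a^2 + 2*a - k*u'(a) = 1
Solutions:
 u(a) = C1 + a^4/(4*k) + sqrt(2)*a^3/(3*k) + a^2/k - a/k


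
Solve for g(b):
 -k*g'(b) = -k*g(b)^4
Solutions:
 g(b) = (-1/(C1 + 3*b))^(1/3)
 g(b) = (-1/(C1 + b))^(1/3)*(-3^(2/3) - 3*3^(1/6)*I)/6
 g(b) = (-1/(C1 + b))^(1/3)*(-3^(2/3) + 3*3^(1/6)*I)/6


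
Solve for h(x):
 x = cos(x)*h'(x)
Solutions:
 h(x) = C1 + Integral(x/cos(x), x)


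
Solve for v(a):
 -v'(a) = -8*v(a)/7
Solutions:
 v(a) = C1*exp(8*a/7)


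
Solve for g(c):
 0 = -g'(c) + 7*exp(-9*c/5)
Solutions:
 g(c) = C1 - 35*exp(-9*c/5)/9


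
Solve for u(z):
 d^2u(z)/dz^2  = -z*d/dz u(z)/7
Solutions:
 u(z) = C1 + C2*erf(sqrt(14)*z/14)


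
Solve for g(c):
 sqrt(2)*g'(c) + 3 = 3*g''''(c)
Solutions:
 g(c) = C1 + C4*exp(2^(1/6)*3^(2/3)*c/3) - 3*sqrt(2)*c/2 + (C2*sin(6^(1/6)*c/2) + C3*cos(6^(1/6)*c/2))*exp(-2^(1/6)*3^(2/3)*c/6)


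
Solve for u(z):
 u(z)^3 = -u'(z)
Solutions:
 u(z) = -sqrt(2)*sqrt(-1/(C1 - z))/2
 u(z) = sqrt(2)*sqrt(-1/(C1 - z))/2


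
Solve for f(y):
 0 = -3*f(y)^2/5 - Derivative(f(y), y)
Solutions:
 f(y) = 5/(C1 + 3*y)


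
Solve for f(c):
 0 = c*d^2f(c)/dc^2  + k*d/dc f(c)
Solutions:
 f(c) = C1 + c^(1 - re(k))*(C2*sin(log(c)*Abs(im(k))) + C3*cos(log(c)*im(k)))


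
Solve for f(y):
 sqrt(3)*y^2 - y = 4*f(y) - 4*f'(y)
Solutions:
 f(y) = C1*exp(y) + sqrt(3)*y^2/4 - y/4 + sqrt(3)*y/2 - 1/4 + sqrt(3)/2


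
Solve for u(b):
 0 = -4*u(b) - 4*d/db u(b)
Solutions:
 u(b) = C1*exp(-b)


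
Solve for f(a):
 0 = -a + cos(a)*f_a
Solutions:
 f(a) = C1 + Integral(a/cos(a), a)


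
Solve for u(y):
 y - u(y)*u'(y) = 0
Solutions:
 u(y) = -sqrt(C1 + y^2)
 u(y) = sqrt(C1 + y^2)


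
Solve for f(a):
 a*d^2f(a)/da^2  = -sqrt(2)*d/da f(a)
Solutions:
 f(a) = C1 + C2*a^(1 - sqrt(2))


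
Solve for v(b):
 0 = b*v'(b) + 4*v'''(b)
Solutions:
 v(b) = C1 + Integral(C2*airyai(-2^(1/3)*b/2) + C3*airybi(-2^(1/3)*b/2), b)


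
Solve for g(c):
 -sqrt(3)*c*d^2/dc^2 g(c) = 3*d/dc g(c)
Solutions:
 g(c) = C1 + C2*c^(1 - sqrt(3))


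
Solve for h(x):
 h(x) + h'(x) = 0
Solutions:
 h(x) = C1*exp(-x)


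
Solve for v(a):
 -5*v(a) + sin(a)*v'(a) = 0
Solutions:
 v(a) = C1*sqrt(cos(a) - 1)*(cos(a)^2 - 2*cos(a) + 1)/(sqrt(cos(a) + 1)*(cos(a)^2 + 2*cos(a) + 1))


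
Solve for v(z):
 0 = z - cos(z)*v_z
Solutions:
 v(z) = C1 + Integral(z/cos(z), z)


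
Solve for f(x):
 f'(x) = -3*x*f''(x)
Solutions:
 f(x) = C1 + C2*x^(2/3)


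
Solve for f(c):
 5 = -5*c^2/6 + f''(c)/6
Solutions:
 f(c) = C1 + C2*c + 5*c^4/12 + 15*c^2


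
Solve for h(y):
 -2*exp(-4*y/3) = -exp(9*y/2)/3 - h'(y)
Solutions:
 h(y) = C1 - 2*exp(9*y/2)/27 - 3*exp(-4*y/3)/2


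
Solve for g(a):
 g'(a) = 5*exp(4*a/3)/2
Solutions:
 g(a) = C1 + 15*exp(4*a/3)/8


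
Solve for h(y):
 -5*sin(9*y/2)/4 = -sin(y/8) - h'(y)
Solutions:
 h(y) = C1 + 8*cos(y/8) - 5*cos(9*y/2)/18


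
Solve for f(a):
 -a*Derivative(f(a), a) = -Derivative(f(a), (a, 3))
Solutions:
 f(a) = C1 + Integral(C2*airyai(a) + C3*airybi(a), a)


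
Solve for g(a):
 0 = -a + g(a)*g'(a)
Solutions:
 g(a) = -sqrt(C1 + a^2)
 g(a) = sqrt(C1 + a^2)


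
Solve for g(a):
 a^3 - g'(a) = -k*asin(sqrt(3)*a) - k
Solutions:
 g(a) = C1 + a^4/4 + a*k + k*(a*asin(sqrt(3)*a) + sqrt(3)*sqrt(1 - 3*a^2)/3)


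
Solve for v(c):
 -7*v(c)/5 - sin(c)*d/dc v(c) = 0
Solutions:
 v(c) = C1*(cos(c) + 1)^(7/10)/(cos(c) - 1)^(7/10)


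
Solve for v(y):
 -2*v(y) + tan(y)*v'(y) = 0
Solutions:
 v(y) = C1*sin(y)^2


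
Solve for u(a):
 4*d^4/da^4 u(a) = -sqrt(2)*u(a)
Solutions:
 u(a) = (C1*sin(2^(1/8)*a/2) + C2*cos(2^(1/8)*a/2))*exp(-2^(1/8)*a/2) + (C3*sin(2^(1/8)*a/2) + C4*cos(2^(1/8)*a/2))*exp(2^(1/8)*a/2)


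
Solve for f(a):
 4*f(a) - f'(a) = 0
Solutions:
 f(a) = C1*exp(4*a)


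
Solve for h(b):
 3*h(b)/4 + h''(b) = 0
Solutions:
 h(b) = C1*sin(sqrt(3)*b/2) + C2*cos(sqrt(3)*b/2)


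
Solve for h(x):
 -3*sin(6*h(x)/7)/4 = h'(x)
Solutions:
 3*x/4 + 7*log(cos(6*h(x)/7) - 1)/12 - 7*log(cos(6*h(x)/7) + 1)/12 = C1


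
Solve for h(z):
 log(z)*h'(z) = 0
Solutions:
 h(z) = C1


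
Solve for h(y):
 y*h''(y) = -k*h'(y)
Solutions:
 h(y) = C1 + y^(1 - re(k))*(C2*sin(log(y)*Abs(im(k))) + C3*cos(log(y)*im(k)))


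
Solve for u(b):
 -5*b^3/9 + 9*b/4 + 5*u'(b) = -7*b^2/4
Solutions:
 u(b) = C1 + b^4/36 - 7*b^3/60 - 9*b^2/40


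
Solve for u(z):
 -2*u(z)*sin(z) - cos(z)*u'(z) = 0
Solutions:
 u(z) = C1*cos(z)^2


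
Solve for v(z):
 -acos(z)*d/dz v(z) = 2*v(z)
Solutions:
 v(z) = C1*exp(-2*Integral(1/acos(z), z))


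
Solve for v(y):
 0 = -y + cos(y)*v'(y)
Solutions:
 v(y) = C1 + Integral(y/cos(y), y)


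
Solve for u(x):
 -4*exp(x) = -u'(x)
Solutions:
 u(x) = C1 + 4*exp(x)


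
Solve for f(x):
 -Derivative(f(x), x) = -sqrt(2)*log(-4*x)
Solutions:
 f(x) = C1 + sqrt(2)*x*log(-x) + sqrt(2)*x*(-1 + 2*log(2))


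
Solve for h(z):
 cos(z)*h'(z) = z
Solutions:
 h(z) = C1 + Integral(z/cos(z), z)


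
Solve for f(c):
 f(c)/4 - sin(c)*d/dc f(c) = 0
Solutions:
 f(c) = C1*(cos(c) - 1)^(1/8)/(cos(c) + 1)^(1/8)


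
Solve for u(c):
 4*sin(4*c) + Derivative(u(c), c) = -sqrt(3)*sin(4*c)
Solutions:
 u(c) = C1 + sqrt(3)*cos(4*c)/4 + cos(4*c)


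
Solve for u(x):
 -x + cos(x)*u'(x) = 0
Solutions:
 u(x) = C1 + Integral(x/cos(x), x)


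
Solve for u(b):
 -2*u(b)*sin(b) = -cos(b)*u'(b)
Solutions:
 u(b) = C1/cos(b)^2


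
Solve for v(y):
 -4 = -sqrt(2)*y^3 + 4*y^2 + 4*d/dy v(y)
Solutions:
 v(y) = C1 + sqrt(2)*y^4/16 - y^3/3 - y


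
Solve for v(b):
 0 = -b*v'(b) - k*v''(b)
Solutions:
 v(b) = C1 + C2*sqrt(k)*erf(sqrt(2)*b*sqrt(1/k)/2)


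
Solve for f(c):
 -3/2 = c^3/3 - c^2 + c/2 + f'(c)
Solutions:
 f(c) = C1 - c^4/12 + c^3/3 - c^2/4 - 3*c/2


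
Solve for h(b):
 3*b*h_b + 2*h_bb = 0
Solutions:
 h(b) = C1 + C2*erf(sqrt(3)*b/2)


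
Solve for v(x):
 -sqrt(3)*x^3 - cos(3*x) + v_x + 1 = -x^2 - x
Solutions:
 v(x) = C1 + sqrt(3)*x^4/4 - x^3/3 - x^2/2 - x + sin(3*x)/3


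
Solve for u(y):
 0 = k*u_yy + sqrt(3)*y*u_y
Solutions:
 u(y) = C1 + C2*sqrt(k)*erf(sqrt(2)*3^(1/4)*y*sqrt(1/k)/2)


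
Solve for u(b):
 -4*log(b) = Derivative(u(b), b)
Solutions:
 u(b) = C1 - 4*b*log(b) + 4*b


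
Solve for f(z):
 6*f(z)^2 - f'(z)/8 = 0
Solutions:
 f(z) = -1/(C1 + 48*z)


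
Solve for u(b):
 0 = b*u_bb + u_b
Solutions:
 u(b) = C1 + C2*log(b)


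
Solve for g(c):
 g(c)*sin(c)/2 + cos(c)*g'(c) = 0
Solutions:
 g(c) = C1*sqrt(cos(c))


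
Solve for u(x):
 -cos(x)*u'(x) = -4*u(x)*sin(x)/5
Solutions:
 u(x) = C1/cos(x)^(4/5)


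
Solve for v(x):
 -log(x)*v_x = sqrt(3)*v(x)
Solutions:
 v(x) = C1*exp(-sqrt(3)*li(x))


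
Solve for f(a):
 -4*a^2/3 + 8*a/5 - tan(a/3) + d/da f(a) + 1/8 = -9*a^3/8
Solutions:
 f(a) = C1 - 9*a^4/32 + 4*a^3/9 - 4*a^2/5 - a/8 - 3*log(cos(a/3))


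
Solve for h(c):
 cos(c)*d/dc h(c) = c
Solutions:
 h(c) = C1 + Integral(c/cos(c), c)


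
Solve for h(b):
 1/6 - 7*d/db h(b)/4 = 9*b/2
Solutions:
 h(b) = C1 - 9*b^2/7 + 2*b/21


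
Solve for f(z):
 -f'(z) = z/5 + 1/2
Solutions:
 f(z) = C1 - z^2/10 - z/2


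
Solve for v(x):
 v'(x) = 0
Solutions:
 v(x) = C1


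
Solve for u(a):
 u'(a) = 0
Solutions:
 u(a) = C1


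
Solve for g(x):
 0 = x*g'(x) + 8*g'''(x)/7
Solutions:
 g(x) = C1 + Integral(C2*airyai(-7^(1/3)*x/2) + C3*airybi(-7^(1/3)*x/2), x)


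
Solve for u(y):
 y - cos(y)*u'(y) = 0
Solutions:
 u(y) = C1 + Integral(y/cos(y), y)


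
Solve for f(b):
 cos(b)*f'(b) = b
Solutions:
 f(b) = C1 + Integral(b/cos(b), b)


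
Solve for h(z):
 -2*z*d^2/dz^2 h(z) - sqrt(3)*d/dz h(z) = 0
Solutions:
 h(z) = C1 + C2*z^(1 - sqrt(3)/2)


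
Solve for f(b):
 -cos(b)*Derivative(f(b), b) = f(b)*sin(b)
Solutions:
 f(b) = C1*cos(b)


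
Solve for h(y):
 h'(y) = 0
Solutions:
 h(y) = C1


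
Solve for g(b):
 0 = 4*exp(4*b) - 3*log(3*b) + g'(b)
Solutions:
 g(b) = C1 + 3*b*log(b) + 3*b*(-1 + log(3)) - exp(4*b)


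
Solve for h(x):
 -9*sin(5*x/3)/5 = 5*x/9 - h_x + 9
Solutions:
 h(x) = C1 + 5*x^2/18 + 9*x - 27*cos(5*x/3)/25


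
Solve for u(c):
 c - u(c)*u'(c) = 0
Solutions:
 u(c) = -sqrt(C1 + c^2)
 u(c) = sqrt(C1 + c^2)


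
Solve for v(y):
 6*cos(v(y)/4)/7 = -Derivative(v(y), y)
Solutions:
 6*y/7 - 2*log(sin(v(y)/4) - 1) + 2*log(sin(v(y)/4) + 1) = C1


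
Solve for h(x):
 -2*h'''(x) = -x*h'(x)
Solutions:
 h(x) = C1 + Integral(C2*airyai(2^(2/3)*x/2) + C3*airybi(2^(2/3)*x/2), x)


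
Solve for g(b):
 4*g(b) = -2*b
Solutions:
 g(b) = -b/2


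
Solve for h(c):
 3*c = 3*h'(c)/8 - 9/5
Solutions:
 h(c) = C1 + 4*c^2 + 24*c/5


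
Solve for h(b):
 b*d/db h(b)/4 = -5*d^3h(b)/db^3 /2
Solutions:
 h(b) = C1 + Integral(C2*airyai(-10^(2/3)*b/10) + C3*airybi(-10^(2/3)*b/10), b)


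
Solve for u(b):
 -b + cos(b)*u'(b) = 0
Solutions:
 u(b) = C1 + Integral(b/cos(b), b)


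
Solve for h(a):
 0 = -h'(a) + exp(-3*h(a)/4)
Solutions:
 h(a) = 4*log(C1 + 3*a/4)/3
 h(a) = 4*log((-6^(1/3) - 2^(1/3)*3^(5/6)*I)*(C1 + a)^(1/3)/4)
 h(a) = 4*log((-6^(1/3) + 2^(1/3)*3^(5/6)*I)*(C1 + a)^(1/3)/4)


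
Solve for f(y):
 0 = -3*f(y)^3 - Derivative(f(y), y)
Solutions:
 f(y) = -sqrt(2)*sqrt(-1/(C1 - 3*y))/2
 f(y) = sqrt(2)*sqrt(-1/(C1 - 3*y))/2


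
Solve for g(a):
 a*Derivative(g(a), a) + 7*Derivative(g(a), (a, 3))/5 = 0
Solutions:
 g(a) = C1 + Integral(C2*airyai(-5^(1/3)*7^(2/3)*a/7) + C3*airybi(-5^(1/3)*7^(2/3)*a/7), a)


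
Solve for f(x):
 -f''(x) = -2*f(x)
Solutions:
 f(x) = C1*exp(-sqrt(2)*x) + C2*exp(sqrt(2)*x)


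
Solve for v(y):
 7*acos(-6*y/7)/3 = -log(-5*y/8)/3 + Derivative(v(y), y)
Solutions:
 v(y) = C1 + y*log(-y)/3 + 7*y*acos(-6*y/7)/3 - y*log(2) - y/3 + y*log(5)/3 + 7*sqrt(49 - 36*y^2)/18


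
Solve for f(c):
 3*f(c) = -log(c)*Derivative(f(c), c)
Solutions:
 f(c) = C1*exp(-3*li(c))


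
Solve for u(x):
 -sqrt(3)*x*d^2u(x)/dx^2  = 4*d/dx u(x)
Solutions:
 u(x) = C1 + C2*x^(1 - 4*sqrt(3)/3)


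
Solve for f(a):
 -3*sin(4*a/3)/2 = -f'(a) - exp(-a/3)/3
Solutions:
 f(a) = C1 - 9*cos(4*a/3)/8 + exp(-a/3)


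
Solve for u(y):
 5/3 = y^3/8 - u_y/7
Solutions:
 u(y) = C1 + 7*y^4/32 - 35*y/3


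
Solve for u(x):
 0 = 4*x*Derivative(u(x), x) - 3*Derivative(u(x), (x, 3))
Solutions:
 u(x) = C1 + Integral(C2*airyai(6^(2/3)*x/3) + C3*airybi(6^(2/3)*x/3), x)


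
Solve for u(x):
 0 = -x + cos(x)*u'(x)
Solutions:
 u(x) = C1 + Integral(x/cos(x), x)


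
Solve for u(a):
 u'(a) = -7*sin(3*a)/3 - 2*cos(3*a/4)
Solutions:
 u(a) = C1 - 8*sin(3*a/4)/3 + 7*cos(3*a)/9


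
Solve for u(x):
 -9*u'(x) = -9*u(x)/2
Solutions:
 u(x) = C1*exp(x/2)


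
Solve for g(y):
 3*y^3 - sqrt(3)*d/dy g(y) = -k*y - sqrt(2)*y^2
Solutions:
 g(y) = C1 + sqrt(3)*k*y^2/6 + sqrt(3)*y^4/4 + sqrt(6)*y^3/9


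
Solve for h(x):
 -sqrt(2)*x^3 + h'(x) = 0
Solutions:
 h(x) = C1 + sqrt(2)*x^4/4


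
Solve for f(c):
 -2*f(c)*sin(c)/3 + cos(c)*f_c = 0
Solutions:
 f(c) = C1/cos(c)^(2/3)


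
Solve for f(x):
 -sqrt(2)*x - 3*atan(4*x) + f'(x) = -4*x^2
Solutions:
 f(x) = C1 - 4*x^3/3 + sqrt(2)*x^2/2 + 3*x*atan(4*x) - 3*log(16*x^2 + 1)/8


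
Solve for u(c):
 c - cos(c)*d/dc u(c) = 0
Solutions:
 u(c) = C1 + Integral(c/cos(c), c)


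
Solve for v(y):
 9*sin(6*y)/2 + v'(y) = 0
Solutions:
 v(y) = C1 + 3*cos(6*y)/4


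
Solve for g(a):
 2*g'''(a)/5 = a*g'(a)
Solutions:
 g(a) = C1 + Integral(C2*airyai(2^(2/3)*5^(1/3)*a/2) + C3*airybi(2^(2/3)*5^(1/3)*a/2), a)


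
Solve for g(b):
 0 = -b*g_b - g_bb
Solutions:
 g(b) = C1 + C2*erf(sqrt(2)*b/2)


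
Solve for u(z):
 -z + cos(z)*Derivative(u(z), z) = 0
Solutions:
 u(z) = C1 + Integral(z/cos(z), z)


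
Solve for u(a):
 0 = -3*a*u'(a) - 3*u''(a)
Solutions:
 u(a) = C1 + C2*erf(sqrt(2)*a/2)


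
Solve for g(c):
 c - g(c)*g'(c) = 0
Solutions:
 g(c) = -sqrt(C1 + c^2)
 g(c) = sqrt(C1 + c^2)


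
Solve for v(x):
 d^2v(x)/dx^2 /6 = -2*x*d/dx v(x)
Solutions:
 v(x) = C1 + C2*erf(sqrt(6)*x)


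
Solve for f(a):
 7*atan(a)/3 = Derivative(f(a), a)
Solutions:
 f(a) = C1 + 7*a*atan(a)/3 - 7*log(a^2 + 1)/6


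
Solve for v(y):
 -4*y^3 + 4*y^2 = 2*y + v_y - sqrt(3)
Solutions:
 v(y) = C1 - y^4 + 4*y^3/3 - y^2 + sqrt(3)*y


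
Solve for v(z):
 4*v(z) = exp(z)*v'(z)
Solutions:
 v(z) = C1*exp(-4*exp(-z))


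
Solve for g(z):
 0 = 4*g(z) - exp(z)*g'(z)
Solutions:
 g(z) = C1*exp(-4*exp(-z))


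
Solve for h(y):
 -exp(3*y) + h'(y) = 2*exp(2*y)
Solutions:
 h(y) = C1 + exp(3*y)/3 + exp(2*y)


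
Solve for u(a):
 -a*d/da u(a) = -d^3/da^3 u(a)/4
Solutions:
 u(a) = C1 + Integral(C2*airyai(2^(2/3)*a) + C3*airybi(2^(2/3)*a), a)


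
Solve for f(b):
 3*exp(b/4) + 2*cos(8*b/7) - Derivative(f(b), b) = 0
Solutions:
 f(b) = C1 + 12*exp(b/4) + 7*sin(8*b/7)/4
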